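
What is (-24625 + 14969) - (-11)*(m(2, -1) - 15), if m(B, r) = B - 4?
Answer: -9843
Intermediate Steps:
m(B, r) = -4 + B
(-24625 + 14969) - (-11)*(m(2, -1) - 15) = (-24625 + 14969) - (-11)*((-4 + 2) - 15) = -9656 - (-11)*(-2 - 15) = -9656 - (-11)*(-17) = -9656 - 1*187 = -9656 - 187 = -9843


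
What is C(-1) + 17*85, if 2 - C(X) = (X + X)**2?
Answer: 1443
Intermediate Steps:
C(X) = 2 - 4*X**2 (C(X) = 2 - (X + X)**2 = 2 - (2*X)**2 = 2 - 4*X**2)
C(-1) + 17*85 = (2 - 4*(-1)**2) + 17*85 = (2 - 4*1) + 1445 = (2 - 4) + 1445 = -2 + 1445 = 1443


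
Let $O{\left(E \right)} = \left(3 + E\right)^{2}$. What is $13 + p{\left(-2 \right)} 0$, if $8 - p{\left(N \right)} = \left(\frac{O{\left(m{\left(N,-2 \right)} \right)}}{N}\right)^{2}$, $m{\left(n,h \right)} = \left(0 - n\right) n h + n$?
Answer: $13$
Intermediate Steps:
$m{\left(n,h \right)} = n - h n^{2}$ ($m{\left(n,h \right)} = - n n h + n = - n^{2} h + n = - h n^{2} + n = n - h n^{2}$)
$p{\left(N \right)} = 8 - \frac{\left(3 + N \left(1 + 2 N\right)\right)^{4}}{N^{2}}$ ($p{\left(N \right)} = 8 - \left(\frac{\left(3 + N \left(1 - - 2 N\right)\right)^{2}}{N}\right)^{2} = 8 - \left(\frac{\left(3 + N \left(1 + 2 N\right)\right)^{2}}{N}\right)^{2} = 8 - \frac{\left(3 + N \left(1 + 2 N\right)\right)^{4}}{N^{2}}$)
$13 + p{\left(-2 \right)} 0 = 13 + \left(8 - \frac{\left(3 - 2 + 2 \left(-2\right)^{2}\right)^{4}}{4}\right) 0 = 13 + \left(8 - \frac{\left(3 - 2 + 2 \cdot 4\right)^{4}}{4}\right) 0 = 13 + \left(8 - \frac{\left(3 - 2 + 8\right)^{4}}{4}\right) 0 = 13 + \left(8 - \frac{9^{4}}{4}\right) 0 = 13 + \left(8 - \frac{1}{4} \cdot 6561\right) 0 = 13 + \left(8 - \frac{6561}{4}\right) 0 = 13 - 0 = 13 + 0 = 13$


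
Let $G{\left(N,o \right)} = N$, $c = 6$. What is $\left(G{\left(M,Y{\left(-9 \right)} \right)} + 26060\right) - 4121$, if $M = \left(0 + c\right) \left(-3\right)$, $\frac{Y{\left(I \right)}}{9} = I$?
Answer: $21921$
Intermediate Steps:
$Y{\left(I \right)} = 9 I$
$M = -18$ ($M = \left(0 + 6\right) \left(-3\right) = 6 \left(-3\right) = -18$)
$\left(G{\left(M,Y{\left(-9 \right)} \right)} + 26060\right) - 4121 = \left(-18 + 26060\right) - 4121 = 26042 - 4121 = 21921$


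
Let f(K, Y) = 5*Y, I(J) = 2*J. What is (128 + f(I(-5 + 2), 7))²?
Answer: 26569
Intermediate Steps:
(128 + f(I(-5 + 2), 7))² = (128 + 5*7)² = (128 + 35)² = 163² = 26569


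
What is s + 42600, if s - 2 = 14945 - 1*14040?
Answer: 43507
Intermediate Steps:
s = 907 (s = 2 + (14945 - 1*14040) = 2 + (14945 - 14040) = 2 + 905 = 907)
s + 42600 = 907 + 42600 = 43507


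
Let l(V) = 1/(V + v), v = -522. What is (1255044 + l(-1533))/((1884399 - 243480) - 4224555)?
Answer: -112135453/230842260 ≈ -0.48577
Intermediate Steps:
l(V) = 1/(-522 + V) (l(V) = 1/(V - 522) = 1/(-522 + V))
(1255044 + l(-1533))/((1884399 - 243480) - 4224555) = (1255044 + 1/(-522 - 1533))/((1884399 - 243480) - 4224555) = (1255044 + 1/(-2055))/(1640919 - 4224555) = (1255044 - 1/2055)/(-2583636) = (2579115419/2055)*(-1/2583636) = -112135453/230842260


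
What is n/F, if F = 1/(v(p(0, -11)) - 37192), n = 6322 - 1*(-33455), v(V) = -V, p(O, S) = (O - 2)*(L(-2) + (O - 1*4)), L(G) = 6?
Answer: -1479227076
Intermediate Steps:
p(O, S) = (-2 + O)*(2 + O) (p(O, S) = (O - 2)*(6 + (O - 1*4)) = (-2 + O)*(6 + (O - 4)) = (-2 + O)*(6 + (-4 + O)) = (-2 + O)*(2 + O))
n = 39777 (n = 6322 + 33455 = 39777)
F = -1/37188 (F = 1/(-(-4 + 0²) - 37192) = 1/(-(-4 + 0) - 37192) = 1/(-1*(-4) - 37192) = 1/(4 - 37192) = 1/(-37188) = -1/37188 ≈ -2.6890e-5)
n/F = 39777/(-1/37188) = 39777*(-37188) = -1479227076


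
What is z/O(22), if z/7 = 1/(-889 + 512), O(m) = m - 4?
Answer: -7/6786 ≈ -0.0010315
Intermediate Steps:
O(m) = -4 + m
z = -7/377 (z = 7/(-889 + 512) = 7/(-377) = 7*(-1/377) = -7/377 ≈ -0.018568)
z/O(22) = -7/(377*(-4 + 22)) = -7/377/18 = -7/377*1/18 = -7/6786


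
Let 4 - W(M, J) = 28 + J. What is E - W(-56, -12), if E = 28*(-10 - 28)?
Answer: -1052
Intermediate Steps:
W(M, J) = -24 - J (W(M, J) = 4 - (28 + J) = 4 + (-28 - J) = -24 - J)
E = -1064 (E = 28*(-38) = -1064)
E - W(-56, -12) = -1064 - (-24 - 1*(-12)) = -1064 - (-24 + 12) = -1064 - 1*(-12) = -1064 + 12 = -1052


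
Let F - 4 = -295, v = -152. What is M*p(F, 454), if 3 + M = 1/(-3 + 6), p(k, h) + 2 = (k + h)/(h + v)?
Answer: 588/151 ≈ 3.8940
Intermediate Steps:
F = -291 (F = 4 - 295 = -291)
p(k, h) = -2 + (h + k)/(-152 + h) (p(k, h) = -2 + (k + h)/(h - 152) = -2 + (h + k)/(-152 + h))
M = -8/3 (M = -3 + 1/(-3 + 6) = -3 + 1/3 = -3 + ⅓ = -8/3 ≈ -2.6667)
M*p(F, 454) = -8*(304 - 291 - 1*454)/(3*(-152 + 454)) = -8*(304 - 291 - 454)/(3*302) = -4*(-441)/453 = -8/3*(-441/302) = 588/151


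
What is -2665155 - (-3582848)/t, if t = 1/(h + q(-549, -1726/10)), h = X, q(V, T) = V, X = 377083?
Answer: 1349061423677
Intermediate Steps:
h = 377083
t = 1/376534 (t = 1/(377083 - 549) = 1/376534 ≈ 2.6558e-6)
-2665155 - (-3582848)/t = -2665155 - (-3582848)/1/376534 = -2665155 - (-3582848)*376534 = -2665155 - 1*(-1349064088832) = -2665155 + 1349064088832 = 1349061423677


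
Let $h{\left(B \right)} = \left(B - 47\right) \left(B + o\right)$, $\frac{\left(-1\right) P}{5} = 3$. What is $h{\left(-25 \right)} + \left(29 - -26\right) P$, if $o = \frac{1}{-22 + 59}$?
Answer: $\frac{36003}{37} \approx 973.05$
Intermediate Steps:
$o = \frac{1}{37} \approx 0.027027$
$P = -15$ ($P = \left(-5\right) 3 = -15$)
$h{\left(B \right)} = \left(-47 + B\right) \left(\frac{1}{37} + B\right)$ ($h{\left(B \right)} = \left(B - 47\right) \left(B + \frac{1}{37}\right) = \left(-47 + B\right) \left(\frac{1}{37} + B\right)$)
$h{\left(-25 \right)} + \left(29 - -26\right) P = \left(- \frac{47}{37} + \left(-25\right)^{2} - - \frac{43450}{37}\right) + \left(29 - -26\right) \left(-15\right) = \left(- \frac{47}{37} + 625 + \frac{43450}{37}\right) + \left(29 + 26\right) \left(-15\right) = \frac{66528}{37} + 55 \left(-15\right) = \frac{66528}{37} - 825 = \frac{36003}{37}$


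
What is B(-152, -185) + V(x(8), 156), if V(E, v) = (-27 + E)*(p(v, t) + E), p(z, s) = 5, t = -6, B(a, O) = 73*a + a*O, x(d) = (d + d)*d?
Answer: 30457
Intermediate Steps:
x(d) = 2*d**2 (x(d) = (2*d)*d = 2*d**2)
B(a, O) = 73*a + O*a
V(E, v) = (-27 + E)*(5 + E)
B(-152, -185) + V(x(8), 156) = -152*(73 - 185) + (-135 + (2*8**2)**2 - 44*8**2) = -152*(-112) + (-135 + (2*64)**2 - 44*64) = 17024 + (-135 + 128**2 - 22*128) = 17024 + (-135 + 16384 - 2816) = 17024 + 13433 = 30457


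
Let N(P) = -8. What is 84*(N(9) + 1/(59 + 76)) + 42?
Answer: -28322/45 ≈ -629.38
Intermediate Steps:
84*(N(9) + 1/(59 + 76)) + 42 = 84*(-8 + 1/(59 + 76)) + 42 = 84*(-8 + 1/135) + 42 = 84*(-1079/135) + 42 = -30212/45 + 42 = -28322/45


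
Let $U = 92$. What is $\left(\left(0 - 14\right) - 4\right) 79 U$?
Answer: $-130824$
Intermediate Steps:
$\left(\left(0 - 14\right) - 4\right) 79 U = \left(\left(0 - 14\right) - 4\right) 79 \cdot 92 = \left(-14 - 4\right) 79 \cdot 92 = \left(-18\right) 79 \cdot 92 = \left(-1422\right) 92 = -130824$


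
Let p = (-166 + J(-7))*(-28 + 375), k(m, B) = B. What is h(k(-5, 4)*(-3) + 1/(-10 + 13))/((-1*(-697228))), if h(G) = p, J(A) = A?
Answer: -60031/697228 ≈ -0.086100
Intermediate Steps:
p = -60031 (p = (-166 - 7)*(-28 + 375) = -173*347 = -60031)
h(G) = -60031
h(k(-5, 4)*(-3) + 1/(-10 + 13))/((-1*(-697228))) = -60031/((-1*(-697228))) = -60031/697228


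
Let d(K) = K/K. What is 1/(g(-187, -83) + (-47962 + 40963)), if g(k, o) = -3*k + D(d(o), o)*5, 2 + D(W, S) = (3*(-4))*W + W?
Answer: -1/6503 ≈ -0.00015378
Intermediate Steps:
d(K) = 1
D(W, S) = -2 - 11*W (D(W, S) = -2 + ((3*(-4))*W + W) = -2 + (-12*W + W) = -2 - 11*W)
g(k, o) = -65 - 3*k (g(k, o) = -3*k + (-2 - 11*1)*5 = -3*k + (-2 - 11)*5 = -3*k - 13*5 = -3*k - 65 = -65 - 3*k)
1/(g(-187, -83) + (-47962 + 40963)) = 1/((-65 - 3*(-187)) + (-47962 + 40963)) = 1/((-65 + 561) - 6999) = 1/(496 - 6999) = 1/(-6503) = -1/6503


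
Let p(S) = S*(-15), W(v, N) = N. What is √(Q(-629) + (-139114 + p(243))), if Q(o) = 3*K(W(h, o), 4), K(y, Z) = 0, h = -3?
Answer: I*√142759 ≈ 377.83*I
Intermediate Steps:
p(S) = -15*S
Q(o) = 0 (Q(o) = 3*0 = 0)
√(Q(-629) + (-139114 + p(243))) = √(0 + (-139114 - 15*243)) = √(0 + (-139114 - 3645)) = √(0 - 142759) = √(-142759) = I*√142759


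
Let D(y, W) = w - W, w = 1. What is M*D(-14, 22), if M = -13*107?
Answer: 29211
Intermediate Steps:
M = -1391
D(y, W) = 1 - W
M*D(-14, 22) = -1391*(1 - 1*22) = -1391*(1 - 22) = -1391*(-21) = 29211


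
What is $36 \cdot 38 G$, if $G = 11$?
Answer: $15048$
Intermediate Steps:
$36 \cdot 38 G = 36 \cdot 38 \cdot 11 = 1368 \cdot 11 = 15048$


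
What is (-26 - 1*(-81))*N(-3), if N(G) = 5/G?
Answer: -275/3 ≈ -91.667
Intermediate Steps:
(-26 - 1*(-81))*N(-3) = (-26 - 1*(-81))*(5/(-3)) = (-26 + 81)*(5*(-⅓)) = 55*(-5/3) = -275/3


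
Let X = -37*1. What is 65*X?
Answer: -2405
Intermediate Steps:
X = -37
65*X = 65*(-37) = -2405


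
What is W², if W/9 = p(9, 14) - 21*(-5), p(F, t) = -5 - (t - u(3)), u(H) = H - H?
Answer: 599076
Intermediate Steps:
u(H) = 0
p(F, t) = -5 - t (p(F, t) = -5 - (t - 1*0) = -5 - (t + 0) = -5 - t)
W = 774 (W = 9*((-5 - 1*14) - 21*(-5)) = 9*((-5 - 14) + 105) = 9*(-19 + 105) = 9*86 = 774)
W² = 774² = 599076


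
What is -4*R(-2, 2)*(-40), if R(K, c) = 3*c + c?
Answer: 1280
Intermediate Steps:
R(K, c) = 4*c
-4*R(-2, 2)*(-40) = -16*2*(-40) = -4*8*(-40) = -32*(-40) = 1280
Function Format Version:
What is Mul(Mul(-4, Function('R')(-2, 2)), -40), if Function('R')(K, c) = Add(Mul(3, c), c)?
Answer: 1280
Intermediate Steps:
Function('R')(K, c) = Mul(4, c)
Mul(Mul(-4, Function('R')(-2, 2)), -40) = Mul(Mul(-4, Mul(4, 2)), -40) = Mul(Mul(-4, 8), -40) = Mul(-32, -40) = 1280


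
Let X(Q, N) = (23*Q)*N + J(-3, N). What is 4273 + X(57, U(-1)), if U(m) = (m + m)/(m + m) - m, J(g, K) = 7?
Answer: 6902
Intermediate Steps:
U(m) = 1 - m (U(m) = (2*m)/((2*m)) - m = (2*m)*(1/(2*m)) - m = 1 - m)
X(Q, N) = 7 + 23*N*Q (X(Q, N) = (23*Q)*N + 7 = 23*N*Q + 7 = 7 + 23*N*Q)
4273 + X(57, U(-1)) = 4273 + (7 + 23*(1 - 1*(-1))*57) = 4273 + (7 + 23*(1 + 1)*57) = 4273 + (7 + 23*2*57) = 4273 + (7 + 2622) = 4273 + 2629 = 6902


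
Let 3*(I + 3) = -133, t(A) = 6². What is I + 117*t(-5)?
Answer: 12494/3 ≈ 4164.7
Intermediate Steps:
t(A) = 36
I = -142/3 (I = -3 + (⅓)*(-133) = -3 - 133/3 = -142/3 ≈ -47.333)
I + 117*t(-5) = -142/3 + 117*36 = -142/3 + 4212 = 12494/3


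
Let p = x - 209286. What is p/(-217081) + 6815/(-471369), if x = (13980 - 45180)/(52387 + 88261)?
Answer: 1708374428488639/1798980288622509 ≈ 0.94963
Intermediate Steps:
x = -3900/17581 (x = -31200/140648 = -31200*1/140648 = -3900/17581 ≈ -0.22183)
p = -3679461066/17581 (p = -3900/17581 - 209286 = -3679461066/17581 ≈ -2.0929e+5)
p/(-217081) + 6815/(-471369) = -3679461066/17581/(-217081) + 6815/(-471369) = -3679461066/17581*(-1/217081) + 6815*(-1/471369) = 3679461066/3816501061 - 6815/471369 = 1708374428488639/1798980288622509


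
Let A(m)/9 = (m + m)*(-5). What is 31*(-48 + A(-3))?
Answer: 6882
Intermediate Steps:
A(m) = -90*m (A(m) = 9*((m + m)*(-5)) = 9*((2*m)*(-5)) = 9*(-10*m) = -90*m)
31*(-48 + A(-3)) = 31*(-48 - 90*(-3)) = 31*(-48 + 270) = 31*222 = 6882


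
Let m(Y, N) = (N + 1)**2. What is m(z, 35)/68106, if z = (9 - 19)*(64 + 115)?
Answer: 216/11351 ≈ 0.019029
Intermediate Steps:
z = -1790 (z = -10*179 = -1790)
m(Y, N) = (1 + N)**2
m(z, 35)/68106 = (1 + 35)**2/68106 = 36**2*(1/68106) = 1296*(1/68106) = 216/11351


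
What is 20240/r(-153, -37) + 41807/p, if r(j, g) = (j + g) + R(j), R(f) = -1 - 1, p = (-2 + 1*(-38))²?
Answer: -380579/4800 ≈ -79.287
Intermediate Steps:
p = 1600 (p = (-2 - 38)² = (-40)² = 1600)
R(f) = -2
r(j, g) = -2 + g + j (r(j, g) = (j + g) - 2 = (g + j) - 2 = -2 + g + j)
20240/r(-153, -37) + 41807/p = 20240/(-2 - 37 - 153) + 41807/1600 = 20240/(-192) + 41807*(1/1600) = 20240*(-1/192) + 41807/1600 = -1265/12 + 41807/1600 = -380579/4800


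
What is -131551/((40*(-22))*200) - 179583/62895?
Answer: -1555513857/737968000 ≈ -2.1078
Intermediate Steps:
-131551/((40*(-22))*200) - 179583/62895 = -131551/((-880*200)) - 179583*1/62895 = -131551/(-176000) - 59861/20965 = -131551*(-1/176000) - 59861/20965 = 131551/176000 - 59861/20965 = -1555513857/737968000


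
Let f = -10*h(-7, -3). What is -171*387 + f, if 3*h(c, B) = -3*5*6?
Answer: -65877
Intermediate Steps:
h(c, B) = -30 (h(c, B) = (-3*5*6)/3 = (-15*6)/3 = (⅓)*(-90) = -30)
f = 300 (f = -10*(-30) = 300)
-171*387 + f = -171*387 + 300 = -66177 + 300 = -65877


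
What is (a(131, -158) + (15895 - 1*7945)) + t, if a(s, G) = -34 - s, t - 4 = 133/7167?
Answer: 55823896/7167 ≈ 7789.0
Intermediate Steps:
t = 28801/7167 (t = 4 + 133/7167 = 28801/7167 ≈ 4.0186)
(a(131, -158) + (15895 - 1*7945)) + t = ((-34 - 1*131) + (15895 - 1*7945)) + 28801/7167 = ((-34 - 131) + (15895 - 7945)) + 28801/7167 = (-165 + 7950) + 28801/7167 = 7785 + 28801/7167 = 55823896/7167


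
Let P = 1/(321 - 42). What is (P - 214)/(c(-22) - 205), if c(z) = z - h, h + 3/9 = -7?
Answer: 59705/61287 ≈ 0.97419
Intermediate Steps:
h = -22/3 (h = -1/3 - 7 = -22/3 ≈ -7.3333)
c(z) = 22/3 + z (c(z) = z - 1*(-22/3) = z + 22/3 = 22/3 + z)
P = 1/279 ≈ 0.0035842
(P - 214)/(c(-22) - 205) = (1/279 - 214)/((22/3 - 22) - 205) = -59705/(279*(-44/3 - 205)) = -59705/(279*(-659/3)) = -59705/279*(-3/659) = 59705/61287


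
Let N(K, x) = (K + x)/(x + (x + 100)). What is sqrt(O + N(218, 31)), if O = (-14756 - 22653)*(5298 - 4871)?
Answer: I*sqrt(5175459834)/18 ≈ 3996.7*I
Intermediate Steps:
N(K, x) = (K + x)/(100 + 2*x) (N(K, x) = (K + x)/(x + (100 + x)) = (K + x)/(100 + 2*x))
O = -15973643 (O = -37409*427 = -15973643)
sqrt(O + N(218, 31)) = sqrt(-15973643 + (218 + 31)/(2*(50 + 31))) = sqrt(-15973643 + (1/2)*249/81) = sqrt(-15973643 + (1/2)*(1/81)*249) = sqrt(-15973643 + 83/54) = sqrt(-862576639/54) = I*sqrt(5175459834)/18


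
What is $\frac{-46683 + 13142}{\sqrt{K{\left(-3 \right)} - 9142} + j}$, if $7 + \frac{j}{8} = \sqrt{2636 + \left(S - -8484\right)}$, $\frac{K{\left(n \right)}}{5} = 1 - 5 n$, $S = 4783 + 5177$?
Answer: $- \frac{33541}{-56 + 16 \sqrt{5270} + i \sqrt{9062}} \approx -30.116 + 2.5933 i$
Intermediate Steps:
$S = 9960$
$K{\left(n \right)} = 5 - 25 n$ ($K{\left(n \right)} = 5 \left(1 - 5 n\right) = 5 - 25 n$)
$j = -56 + 16 \sqrt{5270}$ ($j = -56 + 8 \sqrt{2636 + \left(9960 - -8484\right)} = -56 + 8 \sqrt{2636 + \left(9960 + 8484\right)} = -56 + 8 \sqrt{2636 + 18444} = -56 + 8 \sqrt{21080} = -56 + 8 \cdot 2 \sqrt{5270} = -56 + 16 \sqrt{5270} \approx 1105.5$)
$\frac{-46683 + 13142}{\sqrt{K{\left(-3 \right)} - 9142} + j} = \frac{-46683 + 13142}{\sqrt{\left(5 - -75\right) - 9142} - \left(56 - 16 \sqrt{5270}\right)} = - \frac{33541}{\sqrt{\left(5 + 75\right) - 9142} - \left(56 - 16 \sqrt{5270}\right)} = - \frac{33541}{\sqrt{80 - 9142} - \left(56 - 16 \sqrt{5270}\right)} = - \frac{33541}{\sqrt{-9062} - \left(56 - 16 \sqrt{5270}\right)} = - \frac{33541}{i \sqrt{9062} - \left(56 - 16 \sqrt{5270}\right)} = - \frac{33541}{-56 + 16 \sqrt{5270} + i \sqrt{9062}}$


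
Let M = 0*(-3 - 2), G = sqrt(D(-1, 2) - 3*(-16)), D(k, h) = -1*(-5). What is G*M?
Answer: 0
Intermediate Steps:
D(k, h) = 5
G = sqrt(53) (G = sqrt(5 - 3*(-16)) = sqrt(5 + 48) = sqrt(53) ≈ 7.2801)
M = 0 (M = 0*(-5) = 0)
G*M = sqrt(53)*0 = 0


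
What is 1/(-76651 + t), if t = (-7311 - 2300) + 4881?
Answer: -1/81381 ≈ -1.2288e-5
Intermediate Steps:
t = -4730 (t = -9611 + 4881 = -4730)
1/(-76651 + t) = 1/(-76651 - 4730) = 1/(-81381) = -1/81381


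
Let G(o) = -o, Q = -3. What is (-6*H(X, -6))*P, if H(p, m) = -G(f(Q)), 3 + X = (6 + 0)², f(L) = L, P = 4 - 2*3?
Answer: -36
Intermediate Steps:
P = -2 (P = 4 - 6 = -2)
X = 33 (X = -3 + (6 + 0)² = -3 + 6² = -3 + 36 = 33)
H(p, m) = -3 (H(p, m) = -(-1)*(-3) = -1*3 = -3)
(-6*H(X, -6))*P = -6*(-3)*(-2) = 18*(-2) = -36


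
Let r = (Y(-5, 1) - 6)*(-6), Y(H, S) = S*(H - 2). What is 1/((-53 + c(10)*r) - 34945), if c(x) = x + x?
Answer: -1/33438 ≈ -2.9906e-5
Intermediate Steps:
Y(H, S) = S*(-2 + H)
c(x) = 2*x
r = 78 (r = (1*(-2 - 5) - 6)*(-6) = (1*(-7) - 6)*(-6) = (-7 - 6)*(-6) = -13*(-6) = 78)
1/((-53 + c(10)*r) - 34945) = 1/((-53 + (2*10)*78) - 34945) = 1/((-53 + 20*78) - 34945) = 1/((-53 + 1560) - 34945) = 1/(1507 - 34945) = 1/(-33438) = -1/33438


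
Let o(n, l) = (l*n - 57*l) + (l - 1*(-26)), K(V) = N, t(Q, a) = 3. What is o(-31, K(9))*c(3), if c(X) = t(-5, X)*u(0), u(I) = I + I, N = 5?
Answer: 0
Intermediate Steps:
u(I) = 2*I
K(V) = 5
o(n, l) = 26 - 56*l + l*n (o(n, l) = (-57*l + l*n) + (l + 26) = (-57*l + l*n) + (26 + l) = 26 - 56*l + l*n)
c(X) = 0 (c(X) = 3*(2*0) = 3*0 = 0)
o(-31, K(9))*c(3) = (26 - 56*5 + 5*(-31))*0 = (26 - 280 - 155)*0 = -409*0 = 0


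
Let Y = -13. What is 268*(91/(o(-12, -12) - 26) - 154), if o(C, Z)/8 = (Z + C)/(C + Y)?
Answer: -9756138/229 ≈ -42603.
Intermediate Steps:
o(C, Z) = 8*(C + Z)/(-13 + C) (o(C, Z) = 8*((Z + C)/(C - 13)) = 8*((C + Z)/(-13 + C)) = 8*(C + Z)/(-13 + C))
268*(91/(o(-12, -12) - 26) - 154) = 268*(91/(8*(-12 - 12)/(-13 - 12) - 26) - 154) = 268*(91/(8*(-24)/(-25) - 26) - 154) = 268*(91/(8*(-1/25)*(-24) - 26) - 154) = 268*(91/(192/25 - 26) - 154) = 268*(91/(-458/25) - 154) = 268*(91*(-25/458) - 154) = 268*(-2275/458 - 154) = 268*(-72807/458) = -9756138/229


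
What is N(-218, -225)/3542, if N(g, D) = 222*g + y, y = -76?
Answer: -24236/1771 ≈ -13.685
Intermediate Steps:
N(g, D) = -76 + 222*g (N(g, D) = 222*g - 76 = -76 + 222*g)
N(-218, -225)/3542 = (-76 + 222*(-218))/3542 = (-76 - 48396)*(1/3542) = -48472*1/3542 = -24236/1771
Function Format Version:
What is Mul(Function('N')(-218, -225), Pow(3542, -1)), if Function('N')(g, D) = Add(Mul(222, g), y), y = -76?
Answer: Rational(-24236, 1771) ≈ -13.685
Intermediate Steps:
Function('N')(g, D) = Add(-76, Mul(222, g)) (Function('N')(g, D) = Add(Mul(222, g), -76) = Add(-76, Mul(222, g)))
Mul(Function('N')(-218, -225), Pow(3542, -1)) = Mul(Add(-76, Mul(222, -218)), Pow(3542, -1)) = Mul(Add(-76, -48396), Rational(1, 3542)) = Mul(-48472, Rational(1, 3542)) = Rational(-24236, 1771)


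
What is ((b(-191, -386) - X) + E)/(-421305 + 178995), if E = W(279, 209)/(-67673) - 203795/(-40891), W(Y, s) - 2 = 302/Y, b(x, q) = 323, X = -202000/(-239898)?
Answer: -5049272047490695744/3739935249096650419905 ≈ -0.0013501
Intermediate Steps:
X = 101000/119949 (X = -202000*(-1/239898) = 101000/119949 ≈ 0.84202)
W(Y, s) = 2 + 302/Y
E = 3847770744505/772053443397 (E = (2 + 302/279)/(-67673) - 203795/(-40891) = (2 + 302*(1/279))*(-1/67673) - 203795*(-1/40891) = (2 + 302/279)*(-1/67673) + 203795/40891 = (860/279)*(-1/67673) + 203795/40891 = -860/18880767 + 203795/40891 = 3847770744505/772053443397 ≈ 4.9838)
((b(-191, -386) - X) + E)/(-421305 + 178995) = ((323 - 1*101000/119949) + 3847770744505/772053443397)/(-421305 + 178995) = ((323 - 101000/119949) + 3847770744505/772053443397)/(-242310) = (38642527/119949 + 3847770744505/772053443397)*(-1/242310) = (10098544094981391488/30869012827342251)*(-1/242310) = -5049272047490695744/3739935249096650419905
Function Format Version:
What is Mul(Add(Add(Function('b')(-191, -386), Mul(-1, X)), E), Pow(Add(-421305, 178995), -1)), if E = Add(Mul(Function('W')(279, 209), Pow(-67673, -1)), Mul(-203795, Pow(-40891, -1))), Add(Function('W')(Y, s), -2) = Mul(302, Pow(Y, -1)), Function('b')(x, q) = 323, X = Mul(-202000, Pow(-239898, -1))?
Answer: Rational(-5049272047490695744, 3739935249096650419905) ≈ -0.0013501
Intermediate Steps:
X = Rational(101000, 119949) (X = Mul(-202000, Rational(-1, 239898)) = Rational(101000, 119949) ≈ 0.84202)
Function('W')(Y, s) = Add(2, Mul(302, Pow(Y, -1)))
E = Rational(3847770744505, 772053443397) (E = Add(Mul(Add(2, Mul(302, Pow(279, -1))), Pow(-67673, -1)), Mul(-203795, Pow(-40891, -1))) = Add(Mul(Add(2, Mul(302, Rational(1, 279))), Rational(-1, 67673)), Mul(-203795, Rational(-1, 40891))) = Add(Mul(Add(2, Rational(302, 279)), Rational(-1, 67673)), Rational(203795, 40891)) = Add(Mul(Rational(860, 279), Rational(-1, 67673)), Rational(203795, 40891)) = Add(Rational(-860, 18880767), Rational(203795, 40891)) = Rational(3847770744505, 772053443397) ≈ 4.9838)
Mul(Add(Add(Function('b')(-191, -386), Mul(-1, X)), E), Pow(Add(-421305, 178995), -1)) = Mul(Add(Add(323, Mul(-1, Rational(101000, 119949))), Rational(3847770744505, 772053443397)), Pow(Add(-421305, 178995), -1)) = Mul(Add(Add(323, Rational(-101000, 119949)), Rational(3847770744505, 772053443397)), Pow(-242310, -1)) = Mul(Add(Rational(38642527, 119949), Rational(3847770744505, 772053443397)), Rational(-1, 242310)) = Mul(Rational(10098544094981391488, 30869012827342251), Rational(-1, 242310)) = Rational(-5049272047490695744, 3739935249096650419905)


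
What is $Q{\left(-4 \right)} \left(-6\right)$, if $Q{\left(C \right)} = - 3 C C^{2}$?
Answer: $-1152$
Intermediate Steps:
$Q{\left(C \right)} = - 3 C^{3}$
$Q{\left(-4 \right)} \left(-6\right) = - 3 \left(-4\right)^{3} \left(-6\right) = \left(-3\right) \left(-64\right) \left(-6\right) = 192 \left(-6\right) = -1152$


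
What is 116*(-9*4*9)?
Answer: -37584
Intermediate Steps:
116*(-9*4*9) = 116*(-36*9) = 116*(-324) = -37584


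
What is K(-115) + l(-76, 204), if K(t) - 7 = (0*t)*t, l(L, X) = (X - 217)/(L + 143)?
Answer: 456/67 ≈ 6.8060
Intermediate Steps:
l(L, X) = (-217 + X)/(143 + L)
K(t) = 7 (K(t) = 7 + (0*t)*t = 7 + 0*t = 7 + 0 = 7)
K(-115) + l(-76, 204) = 7 + (-217 + 204)/(143 - 76) = 7 - 13/67 = 456/67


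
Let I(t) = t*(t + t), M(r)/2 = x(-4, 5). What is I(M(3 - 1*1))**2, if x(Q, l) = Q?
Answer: 16384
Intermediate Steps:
M(r) = -8 (M(r) = 2*(-4) = -8)
I(t) = 2*t**2 (I(t) = t*(2*t) = 2*t**2)
I(M(3 - 1*1))**2 = (2*(-8)**2)**2 = (2*64)**2 = 128**2 = 16384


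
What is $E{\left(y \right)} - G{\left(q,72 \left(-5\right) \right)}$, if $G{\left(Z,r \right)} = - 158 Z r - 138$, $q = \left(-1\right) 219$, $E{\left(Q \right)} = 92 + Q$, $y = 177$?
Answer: $12457127$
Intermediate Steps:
$q = -219$
$G{\left(Z,r \right)} = -138 - 158 Z r$ ($G{\left(Z,r \right)} = - 158 Z r - 138 = -138 - 158 Z r$)
$E{\left(y \right)} - G{\left(q,72 \left(-5\right) \right)} = \left(92 + 177\right) - \left(-138 - - 34602 \cdot 72 \left(-5\right)\right) = 269 - \left(-138 - \left(-34602\right) \left(-360\right)\right) = 269 - \left(-138 - 12456720\right) = 269 - -12456858 = 269 + 12456858 = 12457127$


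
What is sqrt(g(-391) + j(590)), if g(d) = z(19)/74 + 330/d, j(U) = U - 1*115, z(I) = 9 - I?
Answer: 2*sqrt(24802441805)/14467 ≈ 21.772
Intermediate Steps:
j(U) = -115 + U (j(U) = U - 115 = -115 + U)
g(d) = -5/37 + 330/d (g(d) = (9 - 1*19)/74 + 330/d = (9 - 19)*(1/74) + 330/d = -10*1/74 + 330/d = -5/37 + 330/d)
sqrt(g(-391) + j(590)) = sqrt((-5/37 + 330/(-391)) + (-115 + 590)) = sqrt((-5/37 + 330*(-1/391)) + 475) = sqrt((-5/37 - 330/391) + 475) = sqrt(-14165/14467 + 475) = sqrt(6857660/14467) = 2*sqrt(24802441805)/14467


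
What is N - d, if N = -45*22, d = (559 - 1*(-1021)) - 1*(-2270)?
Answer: -4840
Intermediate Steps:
d = 3850 (d = (559 + 1021) + 2270 = 1580 + 2270 = 3850)
N = -990
N - d = -990 - 1*3850 = -990 - 3850 = -4840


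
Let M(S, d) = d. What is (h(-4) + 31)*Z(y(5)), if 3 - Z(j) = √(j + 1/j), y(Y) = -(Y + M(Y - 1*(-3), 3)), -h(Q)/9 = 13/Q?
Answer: 723/4 - 241*I*√130/16 ≈ 180.75 - 171.74*I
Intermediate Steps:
h(Q) = -117/Q
y(Y) = -3 - Y (y(Y) = -(Y + 3) = -(3 + Y) = -3 - Y)
Z(j) = 3 - √(j + 1/j)
(h(-4) + 31)*Z(y(5)) = (-117/(-4) + 31)*(3 - √((-3 - 1*5) + 1/(-3 - 1*5))) = (-117*(-¼) + 31)*(3 - √((-3 - 5) + 1/(-3 - 5))) = (117/4 + 31)*(3 - √(-8 + 1/(-8))) = 241*(3 - √(-8 - ⅛))/4 = 241*(3 - √(-65/8))/4 = 241*(3 - I*√130/4)/4 = 723/4 - 241*I*√130/16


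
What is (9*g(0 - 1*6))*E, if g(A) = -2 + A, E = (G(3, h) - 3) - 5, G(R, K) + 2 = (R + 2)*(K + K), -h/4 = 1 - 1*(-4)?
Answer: 15120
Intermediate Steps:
h = -20 (h = -4*(1 - 1*(-4)) = -4*(1 + 4) = -4*5 = -20)
G(R, K) = -2 + 2*K*(2 + R) (G(R, K) = -2 + (R + 2)*(K + K) = -2 + (2 + R)*(2*K) = -2 + 2*K*(2 + R))
E = -210 (E = ((-2 + 4*(-20) + 2*(-20)*3) - 3) - 5 = ((-2 - 80 - 120) - 3) - 5 = (-202 - 3) - 5 = -205 - 5 = -210)
(9*g(0 - 1*6))*E = (9*(-2 + (0 - 1*6)))*(-210) = (9*(-2 + (0 - 6)))*(-210) = (9*(-2 - 6))*(-210) = (9*(-8))*(-210) = -72*(-210) = 15120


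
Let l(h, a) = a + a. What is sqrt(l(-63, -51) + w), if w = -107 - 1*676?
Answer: I*sqrt(885) ≈ 29.749*I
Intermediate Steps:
l(h, a) = 2*a
w = -783 (w = -107 - 676 = -783)
sqrt(l(-63, -51) + w) = sqrt(2*(-51) - 783) = sqrt(-102 - 783) = sqrt(-885) = I*sqrt(885)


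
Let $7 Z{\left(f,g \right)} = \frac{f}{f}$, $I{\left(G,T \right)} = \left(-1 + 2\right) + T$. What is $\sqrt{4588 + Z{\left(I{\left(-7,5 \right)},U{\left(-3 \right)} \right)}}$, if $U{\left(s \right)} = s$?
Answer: $\frac{\sqrt{224819}}{7} \approx 67.736$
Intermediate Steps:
$I{\left(G,T \right)} = 1 + T$
$Z{\left(f,g \right)} = \frac{1}{7}$ ($Z{\left(f,g \right)} = \frac{f \frac{1}{f}}{7} = \frac{1}{7} \cdot 1 = \frac{1}{7}$)
$\sqrt{4588 + Z{\left(I{\left(-7,5 \right)},U{\left(-3 \right)} \right)}} = \sqrt{4588 + \frac{1}{7}} = \sqrt{\frac{32117}{7}} = \frac{\sqrt{224819}}{7}$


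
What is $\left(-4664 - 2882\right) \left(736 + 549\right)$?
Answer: $-9696610$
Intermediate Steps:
$\left(-4664 - 2882\right) \left(736 + 549\right) = \left(-7546\right) 1285 = -9696610$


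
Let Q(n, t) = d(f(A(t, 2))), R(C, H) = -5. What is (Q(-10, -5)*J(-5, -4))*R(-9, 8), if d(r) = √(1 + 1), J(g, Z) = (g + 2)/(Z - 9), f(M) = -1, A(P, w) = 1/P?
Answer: -15*√2/13 ≈ -1.6318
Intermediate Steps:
J(g, Z) = (2 + g)/(-9 + Z)
d(r) = √2
Q(n, t) = √2
(Q(-10, -5)*J(-5, -4))*R(-9, 8) = (√2*((2 - 5)/(-9 - 4)))*(-5) = (√2*(-3/(-13)))*(-5) = (√2*(-1/13*(-3)))*(-5) = (√2*(3/13))*(-5) = (3*√2/13)*(-5) = -15*√2/13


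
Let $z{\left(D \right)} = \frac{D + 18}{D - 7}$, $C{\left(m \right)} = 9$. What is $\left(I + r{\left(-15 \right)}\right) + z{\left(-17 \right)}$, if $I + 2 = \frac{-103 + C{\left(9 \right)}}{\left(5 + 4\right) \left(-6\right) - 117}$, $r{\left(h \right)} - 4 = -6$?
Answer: $- \frac{4777}{1368} \approx -3.492$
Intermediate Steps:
$z{\left(D \right)} = \frac{18 + D}{-7 + D}$
$r{\left(h \right)} = -2$ ($r{\left(h \right)} = 4 - 6 = -2$)
$I = - \frac{248}{171}$ ($I = -2 + \frac{-103 + 9}{\left(5 + 4\right) \left(-6\right) - 117} = -2 - \frac{94}{9 \left(-6\right) - 117} = -2 - \frac{94}{-54 - 117} = -2 - \frac{94}{-171} = -2 - - \frac{94}{171} = -2 + \frac{94}{171} = - \frac{248}{171} \approx -1.4503$)
$\left(I + r{\left(-15 \right)}\right) + z{\left(-17 \right)} = \left(- \frac{248}{171} - 2\right) + \frac{18 - 17}{-7 - 17} = - \frac{590}{171} + \frac{1}{-24} \cdot 1 = - \frac{590}{171} - \frac{1}{24} = - \frac{4777}{1368}$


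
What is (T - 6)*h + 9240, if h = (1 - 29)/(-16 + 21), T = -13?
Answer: 46732/5 ≈ 9346.4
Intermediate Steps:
h = -28/5 ≈ -5.6000
(T - 6)*h + 9240 = (-13 - 6)*(-28/5) + 9240 = -19*(-28/5) + 9240 = 532/5 + 9240 = 46732/5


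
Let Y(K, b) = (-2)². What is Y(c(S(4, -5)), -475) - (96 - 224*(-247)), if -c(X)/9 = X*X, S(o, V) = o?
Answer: -55420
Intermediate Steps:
c(X) = -9*X² (c(X) = -9*X*X = -9*X²)
Y(K, b) = 4
Y(c(S(4, -5)), -475) - (96 - 224*(-247)) = 4 - (96 - 224*(-247)) = 4 - (96 + 55328) = 4 - 1*55424 = 4 - 55424 = -55420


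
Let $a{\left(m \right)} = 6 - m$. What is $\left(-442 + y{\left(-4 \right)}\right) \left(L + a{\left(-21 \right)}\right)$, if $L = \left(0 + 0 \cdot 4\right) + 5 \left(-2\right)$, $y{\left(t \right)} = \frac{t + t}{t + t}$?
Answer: $-7497$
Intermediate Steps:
$y{\left(t \right)} = 1$ ($y{\left(t \right)} = \frac{2 t}{2 t} = 2 t \frac{1}{2 t} = 1$)
$L = -10$ ($L = \left(0 + 0\right) - 10 = 0 - 10 = -10$)
$\left(-442 + y{\left(-4 \right)}\right) \left(L + a{\left(-21 \right)}\right) = \left(-442 + 1\right) \left(-10 + \left(6 - -21\right)\right) = - 441 \left(-10 + \left(6 + 21\right)\right) = - 441 \left(-10 + 27\right) = \left(-441\right) 17 = -7497$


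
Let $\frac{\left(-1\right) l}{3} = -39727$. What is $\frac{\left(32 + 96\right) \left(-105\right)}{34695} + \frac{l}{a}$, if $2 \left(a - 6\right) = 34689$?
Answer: $\frac{173413070}{26754471} \approx 6.4817$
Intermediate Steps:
$a = \frac{34701}{2}$ ($a = 6 + \frac{1}{2} \cdot 34689 = 6 + \frac{34689}{2} = \frac{34701}{2} \approx 17351.0$)
$l = 119181$ ($l = \left(-3\right) \left(-39727\right) = 119181$)
$\frac{\left(32 + 96\right) \left(-105\right)}{34695} + \frac{l}{a} = \frac{\left(32 + 96\right) \left(-105\right)}{34695} + \frac{119181}{\frac{34701}{2}} = 128 \left(-105\right) \frac{1}{34695} + 119181 \cdot \frac{2}{34701} = \left(-13440\right) \frac{1}{34695} + \frac{79454}{11567} = - \frac{896}{2313} + \frac{79454}{11567} = \frac{173413070}{26754471}$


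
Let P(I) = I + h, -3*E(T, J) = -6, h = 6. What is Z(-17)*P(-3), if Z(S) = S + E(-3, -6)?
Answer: -45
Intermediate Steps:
E(T, J) = 2 (E(T, J) = -1/3*(-6) = 2)
P(I) = 6 + I (P(I) = I + 6 = 6 + I)
Z(S) = 2 + S (Z(S) = S + 2 = 2 + S)
Z(-17)*P(-3) = (2 - 17)*(6 - 3) = -15*3 = -45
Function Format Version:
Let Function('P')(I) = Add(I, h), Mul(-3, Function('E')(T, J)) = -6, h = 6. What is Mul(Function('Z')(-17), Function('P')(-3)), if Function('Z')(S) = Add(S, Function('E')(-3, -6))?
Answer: -45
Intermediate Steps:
Function('E')(T, J) = 2 (Function('E')(T, J) = Mul(Rational(-1, 3), -6) = 2)
Function('P')(I) = Add(6, I) (Function('P')(I) = Add(I, 6) = Add(6, I))
Function('Z')(S) = Add(2, S) (Function('Z')(S) = Add(S, 2) = Add(2, S))
Mul(Function('Z')(-17), Function('P')(-3)) = Mul(Add(2, -17), Add(6, -3)) = Mul(-15, 3) = -45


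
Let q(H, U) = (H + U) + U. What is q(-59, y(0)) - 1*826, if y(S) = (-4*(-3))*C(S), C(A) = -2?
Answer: -933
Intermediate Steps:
y(S) = -24 (y(S) = -4*(-3)*(-2) = 12*(-2) = -24)
q(H, U) = H + 2*U
q(-59, y(0)) - 1*826 = (-59 + 2*(-24)) - 1*826 = (-59 - 48) - 826 = -107 - 826 = -933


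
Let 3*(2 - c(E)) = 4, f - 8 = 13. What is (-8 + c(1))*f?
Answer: -154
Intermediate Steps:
f = 21 (f = 8 + 13 = 21)
c(E) = ⅔ (c(E) = 2 - ⅓*4 = 2 - 4/3 = ⅔)
(-8 + c(1))*f = (-8 + ⅔)*21 = -22/3*21 = -154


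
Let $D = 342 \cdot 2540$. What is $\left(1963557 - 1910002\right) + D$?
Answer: $922235$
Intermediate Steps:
$D = 868680$
$\left(1963557 - 1910002\right) + D = \left(1963557 - 1910002\right) + 868680 = 53555 + 868680 = 922235$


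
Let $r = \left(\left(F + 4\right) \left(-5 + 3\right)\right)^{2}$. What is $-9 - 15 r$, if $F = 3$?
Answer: $-2949$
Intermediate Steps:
$r = 196$ ($r = \left(\left(3 + 4\right) \left(-5 + 3\right)\right)^{2} = \left(7 \left(-2\right)\right)^{2} = \left(-14\right)^{2} = 196$)
$-9 - 15 r = -9 - 2940 = -2949$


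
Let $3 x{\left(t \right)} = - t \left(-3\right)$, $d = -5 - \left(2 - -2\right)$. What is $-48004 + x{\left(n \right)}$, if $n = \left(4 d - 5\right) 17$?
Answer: $-48701$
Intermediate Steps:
$d = -9$ ($d = -5 - \left(2 + 2\right) = -5 - 4 = -9$)
$n = -697$ ($n = \left(4 \left(-9\right) - 5\right) 17 = \left(-36 - 5\right) 17 = \left(-41\right) 17 = -697$)
$x{\left(t \right)} = t$ ($x{\left(t \right)} = \frac{- t \left(-3\right)}{3} = \frac{3 t}{3} = t$)
$-48004 + x{\left(n \right)} = -48004 - 697 = -48701$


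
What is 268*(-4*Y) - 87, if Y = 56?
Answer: -60119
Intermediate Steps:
268*(-4*Y) - 87 = 268*(-4*56) - 87 = 268*(-224) - 87 = -60032 - 87 = -60119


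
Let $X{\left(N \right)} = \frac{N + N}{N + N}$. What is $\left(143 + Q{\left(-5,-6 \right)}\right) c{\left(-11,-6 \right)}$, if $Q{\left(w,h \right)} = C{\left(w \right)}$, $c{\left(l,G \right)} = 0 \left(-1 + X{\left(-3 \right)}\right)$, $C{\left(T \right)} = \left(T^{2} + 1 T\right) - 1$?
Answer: $0$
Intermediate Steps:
$C{\left(T \right)} = -1 + T + T^{2}$ ($C{\left(T \right)} = \left(T^{2} + T\right) - 1 = \left(T + T^{2}\right) - 1 = -1 + T + T^{2}$)
$X{\left(N \right)} = 1$ ($X{\left(N \right)} = \frac{2 N}{2 N} = 2 N \frac{1}{2 N} = 1$)
$c{\left(l,G \right)} = 0$ ($c{\left(l,G \right)} = 0 \left(-1 + 1\right) = 0 \cdot 0 = 0$)
$Q{\left(w,h \right)} = -1 + w + w^{2}$
$\left(143 + Q{\left(-5,-6 \right)}\right) c{\left(-11,-6 \right)} = \left(143 - \left(6 - 25\right)\right) 0 = \left(143 - -19\right) 0 = \left(143 + 19\right) 0 = 162 \cdot 0 = 0$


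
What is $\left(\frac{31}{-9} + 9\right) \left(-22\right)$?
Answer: $- \frac{1100}{9} \approx -122.22$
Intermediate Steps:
$\left(\frac{31}{-9} + 9\right) \left(-22\right) = \left(31 \left(- \frac{1}{9}\right) + 9\right) \left(-22\right) = \left(- \frac{31}{9} + 9\right) \left(-22\right) = \frac{50}{9} \left(-22\right) = - \frac{1100}{9}$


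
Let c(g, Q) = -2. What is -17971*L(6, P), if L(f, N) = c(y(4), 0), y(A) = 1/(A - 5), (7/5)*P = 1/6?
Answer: 35942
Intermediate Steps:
P = 5/42 (P = (5/7)/6 = (5/7)*(⅙) = 5/42 ≈ 0.11905)
y(A) = 1/(-5 + A)
L(f, N) = -2
-17971*L(6, P) = -17971*(-2) = 35942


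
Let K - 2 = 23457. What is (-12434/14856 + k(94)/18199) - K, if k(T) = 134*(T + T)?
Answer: -3171164589955/135182172 ≈ -23458.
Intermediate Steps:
K = 23459 (K = 2 + 23457 = 23459)
k(T) = 268*T (k(T) = 134*(2*T) = 268*T)
(-12434/14856 + k(94)/18199) - K = (-12434/14856 + (268*94)/18199) - 1*23459 = (-12434*1/14856 + 25192*(1/18199)) - 23459 = (-6217/7428 + 25192/18199) - 23459 = 73982993/135182172 - 23459 = -3171164589955/135182172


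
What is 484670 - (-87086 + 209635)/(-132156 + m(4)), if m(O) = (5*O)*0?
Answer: 64052171069/132156 ≈ 4.8467e+5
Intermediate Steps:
m(O) = 0
484670 - (-87086 + 209635)/(-132156 + m(4)) = 484670 - (-87086 + 209635)/(-132156 + 0) = 484670 - 122549/(-132156) = 484670 - 122549*(-1)/132156 = 484670 - 1*(-122549/132156) = 484670 + 122549/132156 = 64052171069/132156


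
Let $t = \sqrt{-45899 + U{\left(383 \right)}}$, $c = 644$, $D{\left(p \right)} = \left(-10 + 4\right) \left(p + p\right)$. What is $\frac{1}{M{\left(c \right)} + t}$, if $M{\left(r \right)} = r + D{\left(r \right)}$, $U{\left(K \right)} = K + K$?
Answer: $- \frac{644}{4566199} - \frac{i \sqrt{373}}{4566199} \approx -0.00014104 - 4.2296 \cdot 10^{-6} i$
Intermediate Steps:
$D{\left(p \right)} = - 12 p$ ($D{\left(p \right)} = - 6 \cdot 2 p = - 12 p$)
$U{\left(K \right)} = 2 K$
$t = 11 i \sqrt{373}$ ($t = \sqrt{-45899 + 2 \cdot 383} = \sqrt{-45899 + 766} = \sqrt{-45133} = 11 i \sqrt{373} \approx 212.45 i$)
$M{\left(r \right)} = - 11 r$ ($M{\left(r \right)} = r - 12 r = - 11 r$)
$\frac{1}{M{\left(c \right)} + t} = \frac{1}{\left(-11\right) 644 + 11 i \sqrt{373}} = \frac{1}{-7084 + 11 i \sqrt{373}}$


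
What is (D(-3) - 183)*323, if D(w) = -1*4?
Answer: -60401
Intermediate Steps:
D(w) = -4
(D(-3) - 183)*323 = (-4 - 183)*323 = -187*323 = -60401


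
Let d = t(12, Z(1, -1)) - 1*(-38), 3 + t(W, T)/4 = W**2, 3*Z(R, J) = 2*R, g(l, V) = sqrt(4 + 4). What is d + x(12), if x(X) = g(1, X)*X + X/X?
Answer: 603 + 24*sqrt(2) ≈ 636.94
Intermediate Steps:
g(l, V) = 2*sqrt(2) (g(l, V) = sqrt(8) = 2*sqrt(2))
x(X) = 1 + 2*X*sqrt(2) (x(X) = (2*sqrt(2))*X + X/X = 2*X*sqrt(2) + 1 = 1 + 2*X*sqrt(2))
Z(R, J) = 2*R/3 (Z(R, J) = (2*R)/3 = 2*R/3)
t(W, T) = -12 + 4*W**2
d = 602 (d = (-12 + 4*12**2) - 1*(-38) = (-12 + 4*144) + 38 = (-12 + 576) + 38 = 564 + 38 = 602)
d + x(12) = 602 + (1 + 2*12*sqrt(2)) = 602 + (1 + 24*sqrt(2)) = 603 + 24*sqrt(2)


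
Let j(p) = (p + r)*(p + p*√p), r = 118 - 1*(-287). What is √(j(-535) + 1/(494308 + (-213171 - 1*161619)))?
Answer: √(993490614253718 + 993490614134200*I*√535)/119518 ≈ 916.45 + 877.68*I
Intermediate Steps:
r = 405 (r = 118 + 287 = 405)
j(p) = (405 + p)*(p + p^(3/2)) (j(p) = (p + 405)*(p + p*√p) = (405 + p)*(p + p^(3/2)))
√(j(-535) + 1/(494308 + (-213171 - 1*161619))) = √(((-535)² + (-535)^(5/2) + 405*(-535) + 405*(-535)^(3/2)) + 1/(494308 + (-213171 - 1*161619))) = √((286225 + 286225*I*√535 - 216675 + 405*(-535*I*√535)) + 1/(494308 + (-213171 - 161619))) = √((286225 + 286225*I*√535 - 216675 - 216675*I*√535) + 1/(494308 - 374790)) = √((69550 + 69550*I*√535) + 1/119518) = √(8312476901/119518 + 69550*I*√535)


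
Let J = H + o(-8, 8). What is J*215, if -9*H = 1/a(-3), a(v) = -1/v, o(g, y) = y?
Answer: 4945/3 ≈ 1648.3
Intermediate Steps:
H = -⅓ (H = -1/(9*((-1/(-3)))) = -1/(9*((-1*(-⅓)))) = -1/(9*⅓) = -⅑*3 = -⅓ ≈ -0.33333)
J = 23/3 (J = -⅓ + 8 = 23/3 ≈ 7.6667)
J*215 = (23/3)*215 = 4945/3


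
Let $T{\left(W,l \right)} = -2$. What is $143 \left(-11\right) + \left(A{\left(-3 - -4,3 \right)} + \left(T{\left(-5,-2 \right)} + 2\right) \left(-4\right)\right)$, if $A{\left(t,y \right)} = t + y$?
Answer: $-1569$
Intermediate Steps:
$143 \left(-11\right) + \left(A{\left(-3 - -4,3 \right)} + \left(T{\left(-5,-2 \right)} + 2\right) \left(-4\right)\right) = 143 \left(-11\right) + \left(\left(\left(-3 - -4\right) + 3\right) + \left(-2 + 2\right) \left(-4\right)\right) = -1573 + \left(\left(\left(-3 + 4\right) + 3\right) + 0 \left(-4\right)\right) = -1573 + \left(\left(1 + 3\right) + 0\right) = -1573 + \left(4 + 0\right) = -1573 + 4 = -1569$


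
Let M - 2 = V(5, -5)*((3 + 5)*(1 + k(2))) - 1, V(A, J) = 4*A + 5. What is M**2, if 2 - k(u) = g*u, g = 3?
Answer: 358801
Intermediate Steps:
k(u) = 2 - 3*u
V(A, J) = 5 + 4*A
M = -599 (M = 2 + ((5 + 4*5)*((3 + 5)*(1 + (2 - 3*2))) - 1) = 2 + ((5 + 20)*(8*(1 + (2 - 6))) - 1) = 2 + (25*(8*(1 - 4)) - 1) = 2 + (25*(8*(-3)) - 1) = 2 + (25*(-24) - 1) = 2 + (-600 - 1) = 2 - 601 = -599)
M**2 = (-599)**2 = 358801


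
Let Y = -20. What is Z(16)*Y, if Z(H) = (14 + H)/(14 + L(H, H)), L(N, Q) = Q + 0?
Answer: -20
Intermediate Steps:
L(N, Q) = Q
Z(H) = 1 (Z(H) = (14 + H)/(14 + H) = 1)
Z(16)*Y = 1*(-20) = -20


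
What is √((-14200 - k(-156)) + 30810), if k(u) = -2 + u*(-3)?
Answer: 4*√1009 ≈ 127.06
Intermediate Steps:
k(u) = -2 - 3*u
√((-14200 - k(-156)) + 30810) = √((-14200 - (-2 - 3*(-156))) + 30810) = √((-14200 - (-2 + 468)) + 30810) = √((-14200 - 1*466) + 30810) = √((-14200 - 466) + 30810) = √(-14666 + 30810) = √16144 = 4*√1009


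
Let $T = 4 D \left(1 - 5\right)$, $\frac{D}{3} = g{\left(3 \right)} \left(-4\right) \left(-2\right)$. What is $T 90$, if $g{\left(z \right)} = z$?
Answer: $-103680$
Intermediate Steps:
$D = 72$ ($D = 3 \cdot 3 \left(-4\right) \left(-2\right) = 3 \left(\left(-12\right) \left(-2\right)\right) = 3 \cdot 24 = 72$)
$T = -1152$ ($T = 4 \cdot 72 \left(1 - 5\right) = 288 \left(-4\right) = -1152$)
$T 90 = \left(-1152\right) 90 = -103680$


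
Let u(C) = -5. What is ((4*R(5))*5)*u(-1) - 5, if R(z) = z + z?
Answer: -1005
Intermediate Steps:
R(z) = 2*z
((4*R(5))*5)*u(-1) - 5 = ((4*(2*5))*5)*(-5) - 5 = ((4*10)*5)*(-5) - 5 = (40*5)*(-5) - 5 = 200*(-5) - 5 = -1000 - 5 = -1005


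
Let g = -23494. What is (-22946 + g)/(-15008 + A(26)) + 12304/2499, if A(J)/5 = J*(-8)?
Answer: 2305207/294882 ≈ 7.8174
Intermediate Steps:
A(J) = -40*J (A(J) = 5*(J*(-8)) = 5*(-8*J) = -40*J)
(-22946 + g)/(-15008 + A(26)) + 12304/2499 = (-22946 - 23494)/(-15008 - 40*26) + 12304/2499 = -46440/(-15008 - 1040) + 12304*(1/2499) = -46440/(-16048) + 12304/2499 = -46440*(-1/16048) + 12304/2499 = 5805/2006 + 12304/2499 = 2305207/294882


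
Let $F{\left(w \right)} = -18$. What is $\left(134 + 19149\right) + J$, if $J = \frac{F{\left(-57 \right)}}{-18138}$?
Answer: $\frac{58292512}{3023} \approx 19283.0$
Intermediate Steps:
$J = \frac{3}{3023}$ ($J = - \frac{18}{-18138} = \left(-18\right) \left(- \frac{1}{18138}\right) = \frac{3}{3023} \approx 0.00099239$)
$\left(134 + 19149\right) + J = \left(134 + 19149\right) + \frac{3}{3023} = 19283 + \frac{3}{3023} = \frac{58292512}{3023}$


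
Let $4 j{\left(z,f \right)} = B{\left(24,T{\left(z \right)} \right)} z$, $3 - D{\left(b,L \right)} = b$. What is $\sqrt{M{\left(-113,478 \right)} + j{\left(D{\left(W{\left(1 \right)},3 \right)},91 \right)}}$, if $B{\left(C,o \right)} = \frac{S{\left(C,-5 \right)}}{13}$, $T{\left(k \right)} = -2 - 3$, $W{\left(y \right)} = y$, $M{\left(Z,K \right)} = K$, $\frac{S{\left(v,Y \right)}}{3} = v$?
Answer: $\frac{25 \sqrt{130}}{13} \approx 21.926$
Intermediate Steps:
$S{\left(v,Y \right)} = 3 v$
$D{\left(b,L \right)} = 3 - b$
$T{\left(k \right)} = -5$
$B{\left(C,o \right)} = \frac{3 C}{13}$
$j{\left(z,f \right)} = \frac{18 z}{13}$ ($j{\left(z,f \right)} = \frac{\frac{3}{13} \cdot 24 z}{4} = \frac{\frac{72}{13} z}{4} = \frac{18 z}{13}$)
$\sqrt{M{\left(-113,478 \right)} + j{\left(D{\left(W{\left(1 \right)},3 \right)},91 \right)}} = \sqrt{478 + \frac{18 \left(3 - 1\right)}{13}} = \sqrt{478 + \frac{18}{13} \cdot 2} = \sqrt{478 + \frac{36}{13}} = \sqrt{\frac{6250}{13}} = \frac{25 \sqrt{130}}{13}$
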